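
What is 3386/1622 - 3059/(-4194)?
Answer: 9581291/3401334 ≈ 2.8169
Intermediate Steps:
3386/1622 - 3059/(-4194) = 3386*(1/1622) - 3059*(-1/4194) = 1693/811 + 3059/4194 = 9581291/3401334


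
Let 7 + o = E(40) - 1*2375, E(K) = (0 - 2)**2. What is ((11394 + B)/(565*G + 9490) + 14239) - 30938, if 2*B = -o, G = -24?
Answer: -67977513/4070 ≈ -16702.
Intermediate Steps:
E(K) = 4 (E(K) = (-2)**2 = 4)
o = -2378 (o = -7 + (4 - 1*2375) = -7 + (4 - 2375) = -7 - 2371 = -2378)
B = 1189 (B = (-1*(-2378))/2 = (1/2)*2378 = 1189)
((11394 + B)/(565*G + 9490) + 14239) - 30938 = ((11394 + 1189)/(565*(-24) + 9490) + 14239) - 30938 = (12583/(-13560 + 9490) + 14239) - 30938 = (12583/(-4070) + 14239) - 30938 = (12583*(-1/4070) + 14239) - 30938 = (-12583/4070 + 14239) - 30938 = 57940147/4070 - 30938 = -67977513/4070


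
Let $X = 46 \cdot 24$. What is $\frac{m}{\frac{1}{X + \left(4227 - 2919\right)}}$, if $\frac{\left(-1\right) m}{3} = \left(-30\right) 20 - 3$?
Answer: $4363308$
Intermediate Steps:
$X = 1104$
$m = 1809$ ($m = - 3 \left(\left(-30\right) 20 - 3\right) = - 3 \left(-600 - 3\right) = \left(-3\right) \left(-603\right) = 1809$)
$\frac{m}{\frac{1}{X + \left(4227 - 2919\right)}} = \frac{1809}{\frac{1}{1104 + \left(4227 - 2919\right)}} = \frac{1809}{\frac{1}{1104 + 1308}} = \frac{1809}{\frac{1}{2412}} = 1809 \frac{1}{\frac{1}{2412}} = 1809 \cdot 2412 = 4363308$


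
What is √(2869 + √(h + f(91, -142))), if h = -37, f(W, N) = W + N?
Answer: √(2869 + 2*I*√22) ≈ 53.563 + 0.08757*I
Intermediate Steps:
f(W, N) = N + W
√(2869 + √(h + f(91, -142))) = √(2869 + √(-37 + (-142 + 91))) = √(2869 + √(-37 - 51)) = √(2869 + √(-88)) = √(2869 + 2*I*√22)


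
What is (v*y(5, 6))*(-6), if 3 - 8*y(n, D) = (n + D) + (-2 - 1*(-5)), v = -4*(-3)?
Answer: 99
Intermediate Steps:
v = 12
y(n, D) = -D/8 - n/8 (y(n, D) = 3/8 - ((n + D) + (-2 - 1*(-5)))/8 = 3/8 - ((D + n) + (-2 + 5))/8 = 3/8 - ((D + n) + 3)/8 = 3/8 - (3 + D + n)/8 = 3/8 + (-3/8 - D/8 - n/8) = -D/8 - n/8)
(v*y(5, 6))*(-6) = (12*(-⅛*6 - ⅛*5))*(-6) = (12*(-¾ - 5/8))*(-6) = (12*(-11/8))*(-6) = -33/2*(-6) = 99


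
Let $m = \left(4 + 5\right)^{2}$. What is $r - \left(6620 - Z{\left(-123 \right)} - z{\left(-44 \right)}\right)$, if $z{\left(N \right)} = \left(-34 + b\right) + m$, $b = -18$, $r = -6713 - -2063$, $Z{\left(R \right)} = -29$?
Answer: $-11270$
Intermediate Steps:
$r = -4650$ ($r = -6713 + 2063 = -4650$)
$m = 81$ ($m = 9^{2} = 81$)
$z{\left(N \right)} = 29$ ($z{\left(N \right)} = \left(-34 - 18\right) + 81 = -52 + 81 = 29$)
$r - \left(6620 - Z{\left(-123 \right)} - z{\left(-44 \right)}\right) = -4650 + \left(\left(-29 + 29\right) - 6620\right) = -4650 + \left(0 - 6620\right) = -4650 - 6620 = -11270$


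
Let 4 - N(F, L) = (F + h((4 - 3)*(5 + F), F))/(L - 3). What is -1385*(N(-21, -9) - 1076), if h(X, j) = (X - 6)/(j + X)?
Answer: 660261355/444 ≈ 1.4871e+6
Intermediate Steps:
h(X, j) = (-6 + X)/(X + j)
N(F, L) = 4 - (F + (-1 + F)/(5 + 2*F))/(-3 + L) (N(F, L) = 4 - (F + (-6 + (4 - 3)*(5 + F))/((4 - 3)*(5 + F) + F))/(L - 3) = 4 - (F + (-6 + 1*(5 + F))/(1*(5 + F) + F))/(-3 + L) = 4 - (F + (-6 + (5 + F))/((5 + F) + F))/(-3 + L) = 4 - (F + (-1 + F)/(5 + 2*F))/(-3 + L))
-1385*(N(-21, -9) - 1076) = -1385*((1 - 1*(-21) - (5 + 2*(-21))*(12 - 21 - 4*(-9)))/((-3 - 9)*(5 + 2*(-21))) - 1076) = -1385*((1 + 21 - (5 - 42)*(12 - 21 + 36))/((-12)*(5 - 42)) - 1076) = -1385*(-1/12*(1 + 21 - 1*(-37)*27)/(-37) - 1076) = -1385*(-1/12*(-1/37)*(1 + 21 + 999) - 1076) = -1385*(-1/12*(-1/37)*1021 - 1076) = -1385*(1021/444 - 1076) = -1385*(-476723/444) = 660261355/444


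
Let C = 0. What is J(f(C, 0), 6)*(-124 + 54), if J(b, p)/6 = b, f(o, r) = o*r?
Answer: 0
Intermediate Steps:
J(b, p) = 6*b
J(f(C, 0), 6)*(-124 + 54) = (6*(0*0))*(-124 + 54) = (6*0)*(-70) = 0*(-70) = 0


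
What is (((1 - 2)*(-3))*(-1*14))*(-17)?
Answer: 714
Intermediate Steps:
(((1 - 2)*(-3))*(-1*14))*(-17) = (-1*(-3)*(-14))*(-17) = (3*(-14))*(-17) = -42*(-17) = 714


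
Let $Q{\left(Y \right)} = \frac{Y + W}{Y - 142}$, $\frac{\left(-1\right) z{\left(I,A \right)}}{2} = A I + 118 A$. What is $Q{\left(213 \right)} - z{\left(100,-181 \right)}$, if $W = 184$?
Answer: $- \frac{5602639}{71} \approx -78910.0$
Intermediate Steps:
$z{\left(I,A \right)} = - 236 A - 2 A I$ ($z{\left(I,A \right)} = - 2 \left(A I + 118 A\right) = - 2 \left(118 A + A I\right) = - 236 A - 2 A I$)
$Q{\left(Y \right)} = \frac{184 + Y}{-142 + Y}$ ($Q{\left(Y \right)} = \frac{Y + 184}{Y - 142} = \frac{184 + Y}{-142 + Y}$)
$Q{\left(213 \right)} - z{\left(100,-181 \right)} = \frac{184 + 213}{-142 + 213} - \left(-2\right) \left(-181\right) \left(118 + 100\right) = \frac{1}{71} \cdot 397 - \left(-2\right) \left(-181\right) 218 = \frac{1}{71} \cdot 397 - 78916 = \frac{397}{71} - 78916 = - \frac{5602639}{71}$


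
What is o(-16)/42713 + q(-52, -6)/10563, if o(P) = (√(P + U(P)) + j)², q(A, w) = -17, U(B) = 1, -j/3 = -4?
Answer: 636506/451177419 + 24*I*√15/42713 ≈ 0.0014108 + 0.0021762*I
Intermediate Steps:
j = 12 (j = -3*(-4) = 12)
o(P) = (12 + √(1 + P))² (o(P) = (√(P + 1) + 12)² = (√(1 + P) + 12)² = (12 + √(1 + P))²)
o(-16)/42713 + q(-52, -6)/10563 = (12 + √(1 - 16))²/42713 - 17/10563 = (12 + √(-15))²*(1/42713) - 17*1/10563 = (12 + I*√15)²*(1/42713) - 17/10563 = (12 + I*√15)²/42713 - 17/10563 = -17/10563 + (12 + I*√15)²/42713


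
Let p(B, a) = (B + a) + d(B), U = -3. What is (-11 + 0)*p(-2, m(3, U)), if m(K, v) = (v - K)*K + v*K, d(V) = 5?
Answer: 264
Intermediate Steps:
m(K, v) = K*v + K*(v - K) (m(K, v) = K*(v - K) + K*v = K*v + K*(v - K))
p(B, a) = 5 + B + a (p(B, a) = (B + a) + 5 = 5 + B + a)
(-11 + 0)*p(-2, m(3, U)) = (-11 + 0)*(5 - 2 + 3*(-1*3 + 2*(-3))) = -11*(5 - 2 + 3*(-3 - 6)) = -11*(5 - 2 + 3*(-9)) = -11*(5 - 2 - 27) = -11*(-24) = 264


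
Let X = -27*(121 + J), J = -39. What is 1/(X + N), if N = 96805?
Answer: 1/94591 ≈ 1.0572e-5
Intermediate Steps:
X = -2214 (X = -27*(121 - 39) = -27*82 = -2214)
1/(X + N) = 1/(-2214 + 96805) = 1/94591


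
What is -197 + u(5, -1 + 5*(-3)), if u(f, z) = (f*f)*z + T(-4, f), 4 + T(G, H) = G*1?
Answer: -605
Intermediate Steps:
T(G, H) = -4 + G (T(G, H) = -4 + G*1 = -4 + G)
u(f, z) = -8 + z*f**2 (u(f, z) = (f*f)*z + (-4 - 4) = f**2*z - 8 = z*f**2 - 8 = -8 + z*f**2)
-197 + u(5, -1 + 5*(-3)) = -197 + (-8 + (-1 + 5*(-3))*5**2) = -197 + (-8 + (-1 - 15)*25) = -197 + (-8 - 16*25) = -197 + (-8 - 400) = -197 - 408 = -605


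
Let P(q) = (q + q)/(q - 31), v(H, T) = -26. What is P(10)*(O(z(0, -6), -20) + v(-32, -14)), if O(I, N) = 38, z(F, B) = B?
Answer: -80/7 ≈ -11.429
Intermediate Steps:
P(q) = 2*q/(-31 + q) (P(q) = (2*q)/(-31 + q) = 2*q/(-31 + q))
P(10)*(O(z(0, -6), -20) + v(-32, -14)) = (2*10/(-31 + 10))*(38 - 26) = (2*10/(-21))*12 = (2*10*(-1/21))*12 = -20/21*12 = -80/7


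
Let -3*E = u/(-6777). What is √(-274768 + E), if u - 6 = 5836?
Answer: I*√1402161893866/2259 ≈ 524.18*I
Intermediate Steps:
u = 5842 (u = 6 + 5836 = 5842)
E = 5842/20331 (E = -5842/(3*(-6777)) = -5842*(-1)/(3*6777) = -⅓*(-5842/6777) = 5842/20331 ≈ 0.28734)
√(-274768 + E) = √(-274768 + 5842/20331) = √(-5586302366/20331) = I*√1402161893866/2259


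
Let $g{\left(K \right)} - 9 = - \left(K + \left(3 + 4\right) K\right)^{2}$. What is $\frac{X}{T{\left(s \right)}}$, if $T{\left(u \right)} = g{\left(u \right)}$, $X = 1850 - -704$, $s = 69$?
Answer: $- \frac{2554}{304695} \approx -0.0083822$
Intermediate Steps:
$g{\left(K \right)} = 9 - 64 K^{2}$ ($g{\left(K \right)} = 9 - \left(K + \left(3 + 4\right) K\right)^{2} = 9 - \left(K + 7 K\right)^{2} = 9 - \left(8 K\right)^{2} = 9 - 64 K^{2}$)
$X = 2554$ ($X = 1850 + 704 = 2554$)
$T{\left(u \right)} = 9 - 64 u^{2}$
$\frac{X}{T{\left(s \right)}} = \frac{2554}{9 - 64 \cdot 69^{2}} = \frac{2554}{9 - 304704} = \frac{2554}{-304695} = 2554 \left(- \frac{1}{304695}\right) = - \frac{2554}{304695}$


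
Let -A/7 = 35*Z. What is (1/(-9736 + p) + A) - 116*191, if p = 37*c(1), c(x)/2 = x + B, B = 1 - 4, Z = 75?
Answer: -400608405/9884 ≈ -40531.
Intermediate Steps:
B = -3
c(x) = -6 + 2*x (c(x) = 2*(x - 3) = 2*(-3 + x) = -6 + 2*x)
p = -148 (p = 37*(-6 + 2*1) = 37*(-6 + 2) = 37*(-4) = -148)
A = -18375 (A = -245*75 = -7*2625 = -18375)
(1/(-9736 + p) + A) - 116*191 = (1/(-9736 - 148) - 18375) - 116*191 = (1/(-9884) - 18375) - 22156 = (-1/9884 - 18375) - 22156 = -181618501/9884 - 22156 = -400608405/9884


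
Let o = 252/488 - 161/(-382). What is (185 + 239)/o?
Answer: 4940024/10927 ≈ 452.09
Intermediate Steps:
o = 10927/11651 (o = 252*(1/488) - 161*(-1/382) = 63/122 + 161/382 = 10927/11651 ≈ 0.93786)
(185 + 239)/o = (185 + 239)/(10927/11651) = 424*(11651/10927) = 4940024/10927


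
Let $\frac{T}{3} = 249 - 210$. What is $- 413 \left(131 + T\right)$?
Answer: $-102424$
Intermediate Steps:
$T = 117$ ($T = 3 \left(249 - 210\right) = 3 \cdot 39 = 117$)
$- 413 \left(131 + T\right) = - 413 \left(131 + 117\right) = \left(-413\right) 248 = -102424$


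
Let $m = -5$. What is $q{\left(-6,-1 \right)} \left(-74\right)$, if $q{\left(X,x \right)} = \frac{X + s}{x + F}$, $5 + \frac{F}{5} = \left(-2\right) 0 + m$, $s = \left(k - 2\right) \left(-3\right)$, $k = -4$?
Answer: $\frac{296}{17} \approx 17.412$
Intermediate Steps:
$s = 18$ ($s = \left(-4 - 2\right) \left(-3\right) = \left(-6\right) \left(-3\right) = 18$)
$F = -50$ ($F = -25 + 5 \left(\left(-2\right) 0 - 5\right) = -25 + 5 \left(0 - 5\right) = -25 + 5 \left(-5\right) = -25 - 25 = -50$)
$q{\left(X,x \right)} = \frac{18 + X}{-50 + x}$ ($q{\left(X,x \right)} = \frac{X + 18}{x - 50} = \frac{18 + X}{-50 + x}$)
$q{\left(-6,-1 \right)} \left(-74\right) = \frac{18 - 6}{-50 - 1} \left(-74\right) = \frac{1}{-51} \cdot 12 \left(-74\right) = \left(- \frac{1}{51}\right) 12 \left(-74\right) = \left(- \frac{4}{17}\right) \left(-74\right) = \frac{296}{17}$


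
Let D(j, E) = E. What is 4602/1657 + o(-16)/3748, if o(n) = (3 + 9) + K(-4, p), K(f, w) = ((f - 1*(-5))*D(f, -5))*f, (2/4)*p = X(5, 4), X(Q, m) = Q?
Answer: 4325330/1552609 ≈ 2.7858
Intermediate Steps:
p = 10 (p = 2*5 = 10)
K(f, w) = f*(-25 - 5*f) (K(f, w) = ((f - 1*(-5))*(-5))*f = ((f + 5)*(-5))*f = ((5 + f)*(-5))*f = (-25 - 5*f)*f = f*(-25 - 5*f))
o(n) = 32 (o(n) = (3 + 9) - 5*(-4)*(5 - 4) = 12 - 5*(-4)*1 = 12 + 20 = 32)
4602/1657 + o(-16)/3748 = 4602/1657 + 32/3748 = 4602*(1/1657) + 32*(1/3748) = 4602/1657 + 8/937 = 4325330/1552609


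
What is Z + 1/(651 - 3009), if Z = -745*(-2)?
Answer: 3513419/2358 ≈ 1490.0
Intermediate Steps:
Z = 1490
Z + 1/(651 - 3009) = 1490 + 1/(651 - 3009) = 1490 + 1/(-2358) = 1490 - 1/2358 = 3513419/2358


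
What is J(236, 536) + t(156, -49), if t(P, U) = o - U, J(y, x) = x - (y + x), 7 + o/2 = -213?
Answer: -627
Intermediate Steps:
o = -440 (o = -14 + 2*(-213) = -14 - 426 = -440)
J(y, x) = -y (J(y, x) = x - (x + y) = x + (-x - y) = -y)
t(P, U) = -440 - U
J(236, 536) + t(156, -49) = -1*236 + (-440 - 1*(-49)) = -236 + (-440 + 49) = -236 - 391 = -627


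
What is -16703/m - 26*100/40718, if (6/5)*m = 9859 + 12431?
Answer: -364203877/378168425 ≈ -0.96307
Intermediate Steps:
m = 18575 (m = 5*(9859 + 12431)/6 = (5/6)*22290 = 18575)
-16703/m - 26*100/40718 = -16703/18575 - 26*100/40718 = -16703*1/18575 - 2600*1/40718 = -16703/18575 - 1300/20359 = -364203877/378168425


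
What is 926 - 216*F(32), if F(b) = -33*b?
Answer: 229022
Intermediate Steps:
926 - 216*F(32) = 926 - (-7128)*32 = 926 - 216*(-1056) = 926 + 228096 = 229022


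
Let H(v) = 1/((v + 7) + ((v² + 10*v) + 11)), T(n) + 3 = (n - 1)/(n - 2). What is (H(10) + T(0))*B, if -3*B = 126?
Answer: 3983/38 ≈ 104.82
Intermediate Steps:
B = -42 (B = -⅓*126 = -42)
T(n) = -3 + (-1 + n)/(-2 + n) (T(n) = -3 + (n - 1)/(n - 2) = -3 + (-1 + n)/(-2 + n))
H(v) = 1/(18 + v² + 11*v) (H(v) = 1/((7 + v) + (11 + v² + 10*v)) = 1/(18 + v² + 11*v))
(H(10) + T(0))*B = (1/(18 + 10² + 11*10) + (5 - 2*0)/(-2 + 0))*(-42) = (1/(18 + 100 + 110) + (5 + 0)/(-2))*(-42) = (1/228 - ½*5)*(-42) = (1/228 - 5/2)*(-42) = -569/228*(-42) = 3983/38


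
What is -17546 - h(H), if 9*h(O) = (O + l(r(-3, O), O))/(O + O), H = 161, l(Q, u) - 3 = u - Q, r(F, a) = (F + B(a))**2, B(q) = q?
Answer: -16941223/966 ≈ -17538.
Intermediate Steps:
r(F, a) = (F + a)**2
l(Q, u) = 3 + u - Q (l(Q, u) = 3 + (u - Q) = 3 + u - Q)
h(O) = (3 - (-3 + O)**2 + 2*O)/(18*O) (h(O) = ((O + (3 + O - (-3 + O)**2))/(O + O))/9 = ((3 - (-3 + O)**2 + 2*O)/((2*O)))/9 = ((3 - (-3 + O)**2 + 2*O)*(1/(2*O)))/9 = ((3 - (-3 + O)**2 + 2*O)/(2*O))/9 = (3 - (-3 + O)**2 + 2*O)/(18*O))
-17546 - h(H) = -17546 - (-6 - 1*161**2 + 8*161)/(18*161) = -17546 - (-6 - 1*25921 + 1288)/(18*161) = -17546 - (-6 - 25921 + 1288)/(18*161) = -17546 - (-24639)/(18*161) = -17546 - 1*(-8213/966) = -17546 + 8213/966 = -16941223/966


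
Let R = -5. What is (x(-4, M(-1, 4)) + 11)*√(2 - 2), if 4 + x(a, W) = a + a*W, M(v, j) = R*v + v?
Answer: 0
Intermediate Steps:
M(v, j) = -4*v (M(v, j) = -5*v + v = -4*v)
x(a, W) = -4 + a + W*a (x(a, W) = -4 + (a + a*W) = -4 + (a + W*a) = -4 + a + W*a)
(x(-4, M(-1, 4)) + 11)*√(2 - 2) = ((-4 - 4 - 4*(-1)*(-4)) + 11)*√(2 - 2) = ((-4 - 4 + 4*(-4)) + 11)*√0 = ((-4 - 4 - 16) + 11)*0 = (-24 + 11)*0 = -13*0 = 0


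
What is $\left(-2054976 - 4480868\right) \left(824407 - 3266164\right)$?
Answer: $15958942837908$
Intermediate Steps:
$\left(-2054976 - 4480868\right) \left(824407 - 3266164\right) = \left(-6535844\right) \left(-2441757\right) = 15958942837908$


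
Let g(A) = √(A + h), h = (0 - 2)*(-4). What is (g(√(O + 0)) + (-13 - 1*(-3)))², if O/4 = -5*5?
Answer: (10 - √2*√(4 + 5*I))² ≈ 43.492 - 21.004*I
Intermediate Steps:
O = -100 (O = 4*(-5*5) = 4*(-25) = -100)
h = 8 (h = -2*(-4) = 8)
g(A) = √(8 + A) (g(A) = √(A + 8) = √(8 + A))
(g(√(O + 0)) + (-13 - 1*(-3)))² = (√(8 + √(-100 + 0)) + (-13 - 1*(-3)))² = (√(8 + √(-100)) + (-13 + 3))² = (√(8 + 10*I) - 10)² = (-10 + √(8 + 10*I))²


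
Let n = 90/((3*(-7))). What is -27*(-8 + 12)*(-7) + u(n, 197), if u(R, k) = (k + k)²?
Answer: 155992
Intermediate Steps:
n = -30/7 (n = 90/(-21) = 90*(-1/21) = -30/7 ≈ -4.2857)
u(R, k) = 4*k² (u(R, k) = (2*k)² = 4*k²)
-27*(-8 + 12)*(-7) + u(n, 197) = -27*(-8 + 12)*(-7) + 4*197² = -27*4*(-7) + 4*38809 = -108*(-7) + 155236 = 756 + 155236 = 155992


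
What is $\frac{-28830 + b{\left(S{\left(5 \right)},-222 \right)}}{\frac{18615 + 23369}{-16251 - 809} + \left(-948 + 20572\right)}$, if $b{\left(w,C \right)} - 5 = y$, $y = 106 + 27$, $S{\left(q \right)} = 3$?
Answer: $- \frac{10197615}{6973822} \approx -1.4623$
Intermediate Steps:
$y = 133$
$b{\left(w,C \right)} = 138$ ($b{\left(w,C \right)} = 5 + 133 = 138$)
$\frac{-28830 + b{\left(S{\left(5 \right)},-222 \right)}}{\frac{18615 + 23369}{-16251 - 809} + \left(-948 + 20572\right)} = \frac{-28830 + 138}{\frac{18615 + 23369}{-16251 - 809} + \left(-948 + 20572\right)} = - \frac{28692}{\frac{41984}{-17060} + 19624} = - \frac{28692}{41984 \left(- \frac{1}{17060}\right) + 19624} = - \frac{28692}{- \frac{10496}{4265} + 19624} = - \frac{28692}{\frac{83685864}{4265}} = \left(-28692\right) \frac{4265}{83685864} = - \frac{10197615}{6973822}$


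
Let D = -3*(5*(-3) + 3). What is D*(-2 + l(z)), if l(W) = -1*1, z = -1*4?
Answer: -108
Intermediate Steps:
z = -4
l(W) = -1
D = 36 (D = -3*(-15 + 3) = -3*(-12) = 36)
D*(-2 + l(z)) = 36*(-2 - 1) = 36*(-3) = -108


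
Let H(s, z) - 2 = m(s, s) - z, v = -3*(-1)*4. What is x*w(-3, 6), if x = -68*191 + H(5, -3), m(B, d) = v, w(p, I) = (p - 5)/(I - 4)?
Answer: 51884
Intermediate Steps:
w(p, I) = (-5 + p)/(-4 + I)
v = 12 (v = 3*4 = 12)
m(B, d) = 12
H(s, z) = 14 - z (H(s, z) = 2 + (12 - z) = 14 - z)
x = -12971 (x = -68*191 + (14 - 1*(-3)) = -12988 + (14 + 3) = -12988 + 17 = -12971)
x*w(-3, 6) = -12971*(-5 - 3)/(-4 + 6) = -12971*(-8)/2 = -12971*(-4) = 51884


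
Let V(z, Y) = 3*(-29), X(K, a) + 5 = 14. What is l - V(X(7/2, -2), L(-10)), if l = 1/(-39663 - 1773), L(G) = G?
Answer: 3604931/41436 ≈ 87.000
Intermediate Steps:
X(K, a) = 9 (X(K, a) = -5 + 14 = 9)
V(z, Y) = -87
l = -1/41436 (l = 1/(-41436) = -1/41436 ≈ -2.4134e-5)
l - V(X(7/2, -2), L(-10)) = -1/41436 - 1*(-87) = -1/41436 + 87 = 3604931/41436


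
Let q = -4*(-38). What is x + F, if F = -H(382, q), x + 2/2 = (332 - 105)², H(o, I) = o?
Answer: 51146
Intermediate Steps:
q = 152
x = 51528 (x = -1 + (332 - 105)² = -1 + 227² = -1 + 51529 = 51528)
F = -382 (F = -1*382 = -382)
x + F = 51528 - 382 = 51146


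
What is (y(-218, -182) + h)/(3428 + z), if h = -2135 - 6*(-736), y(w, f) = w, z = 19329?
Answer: 2063/22757 ≈ 0.090653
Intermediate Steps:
h = 2281 (h = -2135 + 4416 = 2281)
(y(-218, -182) + h)/(3428 + z) = (-218 + 2281)/(3428 + 19329) = 2063/22757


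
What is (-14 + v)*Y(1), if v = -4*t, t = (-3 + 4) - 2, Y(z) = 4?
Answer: -40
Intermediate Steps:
t = -1 (t = 1 - 2 = -1)
v = 4 (v = -4*(-1) = 4)
(-14 + v)*Y(1) = (-14 + 4)*4 = -10*4 = -40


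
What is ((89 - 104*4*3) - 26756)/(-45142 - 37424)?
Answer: 9305/27522 ≈ 0.33809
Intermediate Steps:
((89 - 104*4*3) - 26756)/(-45142 - 37424) = ((89 - 1248) - 26756)/(-82566) = ((89 - 104*12) - 26756)*(-1/82566) = ((89 - 1248) - 26756)*(-1/82566) = (-1159 - 26756)*(-1/82566) = -27915*(-1/82566) = 9305/27522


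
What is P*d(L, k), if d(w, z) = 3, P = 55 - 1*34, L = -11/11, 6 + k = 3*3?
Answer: 63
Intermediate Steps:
k = 3 (k = -6 + 3*3 = -6 + 9 = 3)
L = -1 (L = -11*1/11 = -1)
P = 21 (P = 55 - 34 = 21)
P*d(L, k) = 21*3 = 63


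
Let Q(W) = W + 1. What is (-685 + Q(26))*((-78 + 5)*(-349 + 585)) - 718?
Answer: 11335306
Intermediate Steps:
Q(W) = 1 + W
(-685 + Q(26))*((-78 + 5)*(-349 + 585)) - 718 = (-685 + (1 + 26))*((-78 + 5)*(-349 + 585)) - 718 = (-685 + 27)*(-73*236) - 718 = -658*(-17228) - 718 = 11336024 - 718 = 11335306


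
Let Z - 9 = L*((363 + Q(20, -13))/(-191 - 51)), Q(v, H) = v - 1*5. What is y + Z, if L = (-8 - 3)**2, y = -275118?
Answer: -275298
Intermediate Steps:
Q(v, H) = -5 + v (Q(v, H) = v - 5 = -5 + v)
L = 121 (L = (-11)**2 = 121)
Z = -180 (Z = 9 + 121*((363 + (-5 + 20))/(-191 - 51)) = 9 + 121*((363 + 15)/(-242)) = 9 + 121*(378*(-1/242)) = 9 + 121*(-189/121) = 9 - 189 = -180)
y + Z = -275118 - 180 = -275298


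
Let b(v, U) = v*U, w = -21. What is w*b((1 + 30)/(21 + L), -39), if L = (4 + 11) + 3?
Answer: 651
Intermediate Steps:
L = 18 (L = 15 + 3 = 18)
b(v, U) = U*v
w*b((1 + 30)/(21 + L), -39) = -(-819)*(1 + 30)/(21 + 18) = -(-819)*31/39 = -21*(-31) = 651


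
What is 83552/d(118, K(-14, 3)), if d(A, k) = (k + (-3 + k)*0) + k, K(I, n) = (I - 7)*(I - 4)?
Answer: 2984/27 ≈ 110.52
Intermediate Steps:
K(I, n) = (-7 + I)*(-4 + I)
d(A, k) = 2*k (d(A, k) = (k + 0) + k = k + k = 2*k)
83552/d(118, K(-14, 3)) = 83552/((2*(28 + (-14)² - 11*(-14)))) = 83552/((2*(28 + 196 + 154))) = 83552/((2*378)) = 83552/756 = 83552*(1/756) = 2984/27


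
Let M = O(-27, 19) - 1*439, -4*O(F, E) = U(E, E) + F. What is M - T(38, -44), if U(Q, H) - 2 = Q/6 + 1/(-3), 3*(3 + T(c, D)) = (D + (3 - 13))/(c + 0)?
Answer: -196073/456 ≈ -429.98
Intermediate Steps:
T(c, D) = -3 + (-10 + D)/(3*c) (T(c, D) = -3 + ((D + (3 - 13))/(c + 0))/3 = -3 + ((D - 10)/c)/3 = -3 + ((-10 + D)/c)/3 = -3 + (-10 + D)/(3*c))
U(Q, H) = 5/3 + Q/6 (U(Q, H) = 2 + (Q/6 + 1/(-3)) = 2 + (Q*(⅙) + 1*(-⅓)) = 2 + (Q/6 - ⅓) = 2 + (-⅓ + Q/6) = 5/3 + Q/6)
O(F, E) = -5/12 - F/4 - E/24 (O(F, E) = -((5/3 + E/6) + F)/4 = -(5/3 + F + E/6)/4 = -5/12 - F/4 - E/24)
M = -10403/24 (M = (-5/12 - ¼*(-27) - 1/24*19) - 1*439 = (-5/12 + 27/4 - 19/24) - 439 = 133/24 - 439 = -10403/24 ≈ -433.46)
M - T(38, -44) = -10403/24 - (-10 - 44 - 9*38)/(3*38) = -10403/24 - (-10 - 44 - 342)/(3*38) = -10403/24 - (-396)/(3*38) = -10403/24 - 1*(-66/19) = -10403/24 + 66/19 = -196073/456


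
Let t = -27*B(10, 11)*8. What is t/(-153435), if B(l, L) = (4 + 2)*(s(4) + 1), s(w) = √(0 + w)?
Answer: 1296/51145 ≈ 0.025340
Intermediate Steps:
s(w) = √w
B(l, L) = 18 (B(l, L) = (4 + 2)*(√4 + 1) = 6*(2 + 1) = 6*3 = 18)
t = -3888 (t = -27*18*8 = -486*8 = -3888)
t/(-153435) = -3888/(-153435) = -3888*(-1/153435) = 1296/51145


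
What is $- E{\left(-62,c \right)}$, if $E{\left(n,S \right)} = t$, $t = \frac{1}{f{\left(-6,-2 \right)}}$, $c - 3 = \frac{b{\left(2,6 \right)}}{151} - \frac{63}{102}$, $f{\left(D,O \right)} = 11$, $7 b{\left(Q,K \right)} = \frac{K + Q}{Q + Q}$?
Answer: $- \frac{1}{11} \approx -0.090909$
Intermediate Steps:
$b{\left(Q,K \right)} = \frac{K + Q}{14 Q}$ ($b{\left(Q,K \right)} = \frac{\left(K + Q\right) \frac{1}{Q + Q}}{7} = \frac{\left(K + Q\right) \frac{1}{2 Q}}{7} = \frac{\frac{1}{2} \frac{1}{Q} \left(K + Q\right)}{7} = \frac{K + Q}{14 Q}$)
$c = \frac{85685}{35938}$ ($c = 3 - \left(\frac{21}{34} - \frac{\frac{1}{14} \cdot \frac{1}{2} \left(6 + 2\right)}{151}\right) = 3 - \left(\frac{21}{34} - \frac{1}{14} \cdot \frac{1}{2} \cdot 8 \cdot \frac{1}{151}\right) = 3 + \left(\frac{2}{7} \cdot \frac{1}{151} - \frac{21}{34}\right) = 3 + \left(\frac{2}{1057} - \frac{21}{34}\right) = 3 - \frac{22129}{35938} = \frac{85685}{35938} \approx 2.3842$)
$t = \frac{1}{11} \approx 0.090909$
$E{\left(n,S \right)} = \frac{1}{11}$
$- E{\left(-62,c \right)} = \left(-1\right) \frac{1}{11} = - \frac{1}{11}$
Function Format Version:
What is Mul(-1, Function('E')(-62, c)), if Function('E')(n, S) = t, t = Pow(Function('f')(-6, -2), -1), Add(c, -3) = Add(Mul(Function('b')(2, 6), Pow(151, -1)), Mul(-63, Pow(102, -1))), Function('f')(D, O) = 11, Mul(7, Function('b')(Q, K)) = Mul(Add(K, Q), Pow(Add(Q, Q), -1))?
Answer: Rational(-1, 11) ≈ -0.090909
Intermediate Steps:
Function('b')(Q, K) = Mul(Rational(1, 14), Pow(Q, -1), Add(K, Q)) (Function('b')(Q, K) = Mul(Rational(1, 7), Mul(Add(K, Q), Pow(Add(Q, Q), -1))) = Mul(Rational(1, 7), Mul(Add(K, Q), Pow(Mul(2, Q), -1))) = Mul(Rational(1, 7), Mul(Add(K, Q), Mul(Rational(1, 2), Pow(Q, -1)))) = Mul(Rational(1, 7), Mul(Rational(1, 2), Pow(Q, -1), Add(K, Q))) = Mul(Rational(1, 14), Pow(Q, -1), Add(K, Q)))
c = Rational(85685, 35938) (c = Add(3, Add(Mul(Mul(Rational(1, 14), Pow(2, -1), Add(6, 2)), Pow(151, -1)), Mul(-63, Pow(102, -1)))) = Add(3, Add(Mul(Mul(Rational(1, 14), Rational(1, 2), 8), Rational(1, 151)), Mul(-63, Rational(1, 102)))) = Add(3, Add(Mul(Rational(2, 7), Rational(1, 151)), Rational(-21, 34))) = Add(3, Add(Rational(2, 1057), Rational(-21, 34))) = Add(3, Rational(-22129, 35938)) = Rational(85685, 35938) ≈ 2.3842)
t = Rational(1, 11) (t = Pow(11, -1) = Rational(1, 11) ≈ 0.090909)
Function('E')(n, S) = Rational(1, 11)
Mul(-1, Function('E')(-62, c)) = Mul(-1, Rational(1, 11)) = Rational(-1, 11)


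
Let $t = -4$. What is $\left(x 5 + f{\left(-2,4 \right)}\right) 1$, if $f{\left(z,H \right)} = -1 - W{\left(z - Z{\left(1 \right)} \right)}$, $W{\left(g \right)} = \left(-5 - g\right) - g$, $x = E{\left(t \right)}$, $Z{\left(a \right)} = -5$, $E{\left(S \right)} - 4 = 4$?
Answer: $50$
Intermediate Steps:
$E{\left(S \right)} = 8$ ($E{\left(S \right)} = 4 + 4 = 8$)
$x = 8$
$W{\left(g \right)} = -5 - 2 g$
$f{\left(z,H \right)} = 14 + 2 z$ ($f{\left(z,H \right)} = -1 - \left(-5 - 2 \left(z - -5\right)\right) = -1 - \left(-5 - 2 \left(z + 5\right)\right) = -1 - \left(-5 - 2 \left(5 + z\right)\right) = -1 - \left(-5 - \left(10 + 2 z\right)\right) = -1 - \left(-15 - 2 z\right) = -1 + \left(15 + 2 z\right) = 14 + 2 z$)
$\left(x 5 + f{\left(-2,4 \right)}\right) 1 = \left(8 \cdot 5 + \left(14 + 2 \left(-2\right)\right)\right) 1 = \left(40 + \left(14 - 4\right)\right) 1 = \left(40 + 10\right) 1 = 50 \cdot 1 = 50$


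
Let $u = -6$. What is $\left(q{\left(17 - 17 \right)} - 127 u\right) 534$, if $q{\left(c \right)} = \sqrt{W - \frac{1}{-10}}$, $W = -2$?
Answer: $406908 + \frac{267 i \sqrt{190}}{5} \approx 4.0691 \cdot 10^{5} + 736.07 i$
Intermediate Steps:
$q{\left(c \right)} = \frac{i \sqrt{190}}{10}$ ($q{\left(c \right)} = \sqrt{-2 - \frac{1}{-10}} = \sqrt{-2 - - \frac{1}{10}} = \sqrt{-2 + \frac{1}{10}} = \sqrt{- \frac{19}{10}} = \frac{i \sqrt{190}}{10}$)
$\left(q{\left(17 - 17 \right)} - 127 u\right) 534 = \left(\frac{i \sqrt{190}}{10} - -762\right) 534 = \left(\frac{i \sqrt{190}}{10} + 762\right) 534 = \left(762 + \frac{i \sqrt{190}}{10}\right) 534 = 406908 + \frac{267 i \sqrt{190}}{5}$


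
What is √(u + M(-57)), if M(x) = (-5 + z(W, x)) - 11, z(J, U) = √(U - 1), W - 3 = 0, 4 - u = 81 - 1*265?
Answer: √(172 + I*√58) ≈ 13.118 + 0.29028*I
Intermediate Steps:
u = 188 (u = 4 - (81 - 1*265) = 4 - (81 - 265) = 4 - 1*(-184) = 4 + 184 = 188)
W = 3 (W = 3 + 0 = 3)
z(J, U) = √(-1 + U)
M(x) = -16 + √(-1 + x) (M(x) = (-5 + √(-1 + x)) - 11 = -16 + √(-1 + x))
√(u + M(-57)) = √(188 + (-16 + √(-1 - 57))) = √(188 + (-16 + √(-58))) = √(188 + (-16 + I*√58)) = √(172 + I*√58)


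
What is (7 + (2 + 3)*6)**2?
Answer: 1369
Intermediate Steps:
(7 + (2 + 3)*6)**2 = (7 + 5*6)**2 = (7 + 30)**2 = 37**2 = 1369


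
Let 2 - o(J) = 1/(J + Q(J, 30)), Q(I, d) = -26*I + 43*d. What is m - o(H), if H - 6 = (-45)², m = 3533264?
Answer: 174843470069/49485 ≈ 3.5333e+6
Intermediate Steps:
H = 2031 (H = 6 + (-45)² = 6 + 2025 = 2031)
o(J) = 2 - 1/(1290 - 25*J) (o(J) = 2 - 1/(J + (-26*J + 43*30)) = 2 - 1/(J + (-26*J + 1290)) = 2 - 1/(J + (1290 - 26*J)) = 2 - 1/(1290 - 25*J))
m - o(H) = 3533264 - (-2579 + 50*2031)/(5*(-258 + 5*2031)) = 3533264 - (-2579 + 101550)/(5*(-258 + 10155)) = 3533264 - 98971/(5*9897) = 3533264 - 1*98971/49485 = 3533264 - 98971/49485 = 174843470069/49485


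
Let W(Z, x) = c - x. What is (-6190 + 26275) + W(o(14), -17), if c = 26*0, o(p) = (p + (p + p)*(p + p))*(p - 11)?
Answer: 20102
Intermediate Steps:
o(p) = (-11 + p)*(p + 4*p²) (o(p) = (p + (2*p)*(2*p))*(-11 + p) = (p + 4*p²)*(-11 + p) = (-11 + p)*(p + 4*p²))
c = 0
W(Z, x) = -x (W(Z, x) = 0 - x = -x)
(-6190 + 26275) + W(o(14), -17) = (-6190 + 26275) - 1*(-17) = 20085 + 17 = 20102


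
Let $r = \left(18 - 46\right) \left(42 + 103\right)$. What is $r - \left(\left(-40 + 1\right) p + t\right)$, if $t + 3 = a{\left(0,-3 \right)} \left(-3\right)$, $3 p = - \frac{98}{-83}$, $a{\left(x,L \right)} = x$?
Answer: $- \frac{335457}{83} \approx -4041.6$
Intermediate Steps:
$p = \frac{98}{249}$ ($p = \frac{\left(-98\right) \frac{1}{-83}}{3} = \frac{\left(-98\right) \left(- \frac{1}{83}\right)}{3} = \frac{1}{3} \cdot \frac{98}{83} = \frac{98}{249} \approx 0.39357$)
$t = -3$ ($t = -3 + 0 \left(-3\right) = -3 + 0 = -3$)
$r = -4060$ ($r = \left(-28\right) 145 = -4060$)
$r - \left(\left(-40 + 1\right) p + t\right) = -4060 - \left(\left(-40 + 1\right) \frac{98}{249} - 3\right) = -4060 - \left(\left(-39\right) \frac{98}{249} - 3\right) = -4060 - \left(- \frac{1274}{83} - 3\right) = -4060 - - \frac{1523}{83} = -4060 + \frac{1523}{83} = - \frac{335457}{83}$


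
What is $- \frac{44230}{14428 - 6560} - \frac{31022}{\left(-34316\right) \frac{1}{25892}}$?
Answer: $\frac{789778742619}{33749786} \approx 23401.0$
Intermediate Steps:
$- \frac{44230}{14428 - 6560} - \frac{31022}{\left(-34316\right) \frac{1}{25892}} = - \frac{44230}{7868} - \frac{31022}{\left(-34316\right) \frac{1}{25892}} = \left(-44230\right) \frac{1}{7868} - \frac{31022}{- \frac{8579}{6473}} = - \frac{22115}{3934} - - \frac{200805406}{8579} = - \frac{22115}{3934} + \frac{200805406}{8579} = \frac{789778742619}{33749786}$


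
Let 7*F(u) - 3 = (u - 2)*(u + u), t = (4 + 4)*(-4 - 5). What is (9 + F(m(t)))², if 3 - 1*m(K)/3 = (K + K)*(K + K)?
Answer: 59871692772823044096/49 ≈ 1.2219e+18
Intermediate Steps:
t = -72 (t = 8*(-9) = -72)
m(K) = 9 - 12*K² (m(K) = 9 - 3*(K + K)*(K + K) = 9 - 3*2*K*2*K = 9 - 12*K²)
F(u) = 3/7 + 2*u*(-2 + u)/7 (F(u) = 3/7 + ((u - 2)*(u + u))/7 = 3/7 + ((-2 + u)*(2*u))/7 = 3/7 + (2*u*(-2 + u))/7 = 3/7 + 2*u*(-2 + u)/7)
(9 + F(m(t)))² = (9 + (3/7 - 4*(9 - 12*(-72)²)/7 + 2*(9 - 12*(-72)²)²/7))² = (9 + (3/7 - 4*(9 - 12*5184)/7 + 2*(9 - 12*5184)²/7))² = (9 + (3/7 - 4*(9 - 62208)/7 + 2*(9 - 62208)²/7))² = (9 + (3/7 - 4/7*(-62199) + (2/7)*(-62199)²))² = (9 + (3/7 + 248796/7 + (2/7)*3868715601))² = (9 + (3/7 + 248796/7 + 7737431202/7))² = (9 + 7737680001/7)² = (7737680064/7)² = 59871692772823044096/49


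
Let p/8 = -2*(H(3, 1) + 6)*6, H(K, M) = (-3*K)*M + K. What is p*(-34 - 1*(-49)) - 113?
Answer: -113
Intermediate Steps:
H(K, M) = K - 3*K*M (H(K, M) = -3*K*M + K = K - 3*K*M)
p = 0 (p = 8*(-2*(3*(1 - 3*1) + 6)*6) = 8*(-2*(3*(1 - 3) + 6)*6) = 8*(-2*(3*(-2) + 6)*6) = 8*(-2*(-6 + 6)*6) = 8*(-2*0*6) = 8*(0*6) = 8*0 = 0)
p*(-34 - 1*(-49)) - 113 = 0*(-34 - 1*(-49)) - 113 = 0*(-34 + 49) - 113 = 0*15 - 113 = 0 - 113 = -113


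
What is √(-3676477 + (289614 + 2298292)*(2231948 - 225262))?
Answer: √5193111063039 ≈ 2.2788e+6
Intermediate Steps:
√(-3676477 + (289614 + 2298292)*(2231948 - 225262)) = √(-3676477 + 2587906*2006686) = √(-3676477 + 5193114739516) = √5193111063039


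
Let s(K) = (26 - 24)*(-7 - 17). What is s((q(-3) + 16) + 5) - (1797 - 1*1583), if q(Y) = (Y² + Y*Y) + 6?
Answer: -262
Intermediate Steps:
q(Y) = 6 + 2*Y² (q(Y) = (Y² + Y²) + 6 = 2*Y² + 6 = 6 + 2*Y²)
s(K) = -48 (s(K) = 2*(-24) = -48)
s((q(-3) + 16) + 5) - (1797 - 1*1583) = -48 - (1797 - 1*1583) = -48 - (1797 - 1583) = -48 - 1*214 = -48 - 214 = -262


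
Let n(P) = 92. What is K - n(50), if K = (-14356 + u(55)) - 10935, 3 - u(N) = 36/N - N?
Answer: -1392911/55 ≈ -25326.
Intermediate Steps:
u(N) = 3 + N - 36/N (u(N) = 3 - (36/N - N) = 3 - (-N + 36/N) = 3 + (N - 36/N) = 3 + N - 36/N)
K = -1387851/55 (K = (-14356 + (3 + 55 - 36/55)) - 10935 = (-14356 + 3154/55) - 10935 = -786426/55 - 10935 = -1387851/55 ≈ -25234.)
K - n(50) = -1387851/55 - 1*92 = -1387851/55 - 92 = -1392911/55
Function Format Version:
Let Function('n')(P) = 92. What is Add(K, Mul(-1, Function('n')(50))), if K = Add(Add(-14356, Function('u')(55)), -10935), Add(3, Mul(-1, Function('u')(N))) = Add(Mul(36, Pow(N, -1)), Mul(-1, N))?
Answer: Rational(-1392911, 55) ≈ -25326.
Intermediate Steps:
Function('u')(N) = Add(3, N, Mul(-36, Pow(N, -1))) (Function('u')(N) = Add(3, Mul(-1, Add(Mul(36, Pow(N, -1)), Mul(-1, N)))) = Add(3, Mul(-1, Add(Mul(-1, N), Mul(36, Pow(N, -1))))) = Add(3, Add(N, Mul(-36, Pow(N, -1)))) = Add(3, N, Mul(-36, Pow(N, -1))))
K = Rational(-1387851, 55) (K = Add(Add(-14356, Add(3, 55, Mul(-36, Pow(55, -1)))), -10935) = Add(Add(-14356, Add(3, 55, Mul(-36, Rational(1, 55)))), -10935) = Add(Add(-14356, Add(3, 55, Rational(-36, 55))), -10935) = Add(Add(-14356, Rational(3154, 55)), -10935) = Add(Rational(-786426, 55), -10935) = Rational(-1387851, 55) ≈ -25234.)
Add(K, Mul(-1, Function('n')(50))) = Add(Rational(-1387851, 55), Mul(-1, 92)) = Add(Rational(-1387851, 55), -92) = Rational(-1392911, 55)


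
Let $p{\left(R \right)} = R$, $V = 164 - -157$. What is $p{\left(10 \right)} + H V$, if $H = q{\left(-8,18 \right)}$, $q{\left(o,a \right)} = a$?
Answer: $5788$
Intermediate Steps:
$V = 321$ ($V = 164 + 157 = 321$)
$H = 18$
$p{\left(10 \right)} + H V = 10 + 18 \cdot 321 = 10 + 5778 = 5788$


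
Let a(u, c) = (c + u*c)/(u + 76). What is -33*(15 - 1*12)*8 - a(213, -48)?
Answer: -218616/289 ≈ -756.46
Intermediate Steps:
a(u, c) = (c + c*u)/(76 + u)
-33*(15 - 1*12)*8 - a(213, -48) = -33*(15 - 1*12)*8 - (-48)*(1 + 213)/(76 + 213) = -33*(15 - 12)*8 - (-48)*214/289 = -33*3*8 - (-48)*214/289 = -99*8 - 1*(-10272/289) = -792 + 10272/289 = -218616/289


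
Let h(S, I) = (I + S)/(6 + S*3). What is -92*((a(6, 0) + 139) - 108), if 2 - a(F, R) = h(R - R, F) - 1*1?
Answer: -3036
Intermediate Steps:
h(S, I) = (I + S)/(6 + 3*S)
a(F, R) = 3 - F/6 (a(F, R) = 2 - ((F + (R - R))/(3*(2 + (R - R))) - 1*1) = 2 - ((F + 0)/(3*(2 + 0)) - 1) = 2 - ((⅓)*F/2 - 1) = 2 - ((⅓)*(½)*F - 1) = 2 - (F/6 - 1) = 2 - (-1 + F/6) = 2 + (1 - F/6) = 3 - F/6)
-92*((a(6, 0) + 139) - 108) = -92*(((3 - ⅙*6) + 139) - 108) = -92*(((3 - 1) + 139) - 108) = -92*((2 + 139) - 108) = -92*(141 - 108) = -92*33 = -3036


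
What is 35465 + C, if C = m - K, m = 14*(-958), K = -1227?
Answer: 23280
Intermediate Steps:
m = -13412
C = -12185 (C = -13412 - 1*(-1227) = -13412 + 1227 = -12185)
35465 + C = 35465 - 12185 = 23280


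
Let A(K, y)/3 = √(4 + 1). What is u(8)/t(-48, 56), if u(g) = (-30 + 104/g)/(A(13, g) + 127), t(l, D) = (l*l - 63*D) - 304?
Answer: 2159/24576352 - 51*√5/24576352 ≈ 8.3208e-5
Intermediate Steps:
A(K, y) = 3*√5 (A(K, y) = 3*√(4 + 1) = 3*√5)
t(l, D) = -304 + l² - 63*D (t(l, D) = (l² - 63*D) - 304 = -304 + l² - 63*D)
u(g) = (-30 + 104/g)/(127 + 3*√5) (u(g) = (-30 + 104/g)/(3*√5 + 127) = (-30 + 104/g)/(127 + 3*√5))
u(8)/t(-48, 56) = (2*(52 - 15*8)/(8*(127 + 3*√5)))/(-304 + (-48)² - 63*56) = (2*(⅛)*(52 - 120)/(127 + 3*√5))/(-304 + 2304 - 3528) = (2*(⅛)*(-68)/(127 + 3*√5))/(-1528) = -17/(127 + 3*√5)*(-1/1528) = 17/(1528*(127 + 3*√5))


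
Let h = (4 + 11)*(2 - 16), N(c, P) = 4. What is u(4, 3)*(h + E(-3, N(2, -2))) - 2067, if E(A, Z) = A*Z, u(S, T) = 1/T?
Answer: -2141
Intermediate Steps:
h = -210 (h = 15*(-14) = -210)
u(4, 3)*(h + E(-3, N(2, -2))) - 2067 = (-210 - 3*4)/3 - 2067 = (-210 - 12)/3 - 2067 = (⅓)*(-222) - 2067 = -74 - 2067 = -2141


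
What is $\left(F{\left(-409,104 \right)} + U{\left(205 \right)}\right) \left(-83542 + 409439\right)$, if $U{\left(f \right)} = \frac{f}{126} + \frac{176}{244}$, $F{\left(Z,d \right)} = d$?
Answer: $\frac{266385926521}{7686} \approx 3.4659 \cdot 10^{7}$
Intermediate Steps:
$U{\left(f \right)} = \frac{44}{61} + \frac{f}{126}$ ($U{\left(f \right)} = f \frac{1}{126} + 176 \cdot \frac{1}{244} = \frac{f}{126} + \frac{44}{61} = \frac{44}{61} + \frac{f}{126}$)
$\left(F{\left(-409,104 \right)} + U{\left(205 \right)}\right) \left(-83542 + 409439\right) = \left(104 + \left(\frac{44}{61} + \frac{1}{126} \cdot 205\right)\right) \left(-83542 + 409439\right) = \left(104 + \left(\frac{44}{61} + \frac{205}{126}\right)\right) 325897 = \left(104 + \frac{18049}{7686}\right) 325897 = \frac{817393}{7686} \cdot 325897 = \frac{266385926521}{7686}$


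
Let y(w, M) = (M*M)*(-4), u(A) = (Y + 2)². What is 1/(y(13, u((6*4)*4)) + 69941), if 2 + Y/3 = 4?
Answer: 1/53557 ≈ 1.8672e-5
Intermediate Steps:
Y = 6 (Y = -6 + 3*4 = -6 + 12 = 6)
u(A) = 64 (u(A) = (6 + 2)² = 8² = 64)
y(w, M) = -4*M² (y(w, M) = M²*(-4) = -4*M²)
1/(y(13, u((6*4)*4)) + 69941) = 1/(-4*64² + 69941) = 1/(-4*4096 + 69941) = 1/(-16384 + 69941) = 1/53557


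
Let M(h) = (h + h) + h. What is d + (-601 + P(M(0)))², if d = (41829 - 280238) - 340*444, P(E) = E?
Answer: -28168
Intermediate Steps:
M(h) = 3*h (M(h) = 2*h + h = 3*h)
d = -389369 (d = -238409 - 150960 = -389369)
d + (-601 + P(M(0)))² = -389369 + (-601 + 3*0)² = -389369 + (-601 + 0)² = -389369 + (-601)² = -389369 + 361201 = -28168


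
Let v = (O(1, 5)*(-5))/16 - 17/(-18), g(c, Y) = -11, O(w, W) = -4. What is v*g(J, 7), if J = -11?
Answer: -869/36 ≈ -24.139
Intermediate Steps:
v = 79/36 (v = -4*(-5)/16 - 17/(-18) = 20*(1/16) - 17*(-1/18) = 5/4 + 17/18 = 79/36 ≈ 2.1944)
v*g(J, 7) = (79/36)*(-11) = -869/36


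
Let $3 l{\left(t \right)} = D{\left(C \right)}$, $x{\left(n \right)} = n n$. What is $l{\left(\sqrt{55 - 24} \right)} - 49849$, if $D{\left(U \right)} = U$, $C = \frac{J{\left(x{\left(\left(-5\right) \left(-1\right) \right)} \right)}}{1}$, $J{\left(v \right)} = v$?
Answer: $- \frac{149522}{3} \approx -49841.0$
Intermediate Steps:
$x{\left(n \right)} = n^{2}$
$C = 25$ ($C = \frac{\left(\left(-5\right) \left(-1\right)\right)^{2}}{1} = 5^{2} \cdot 1 = 25 \cdot 1 = 25$)
$l{\left(t \right)} = \frac{25}{3}$ ($l{\left(t \right)} = \frac{1}{3} \cdot 25 = \frac{25}{3}$)
$l{\left(\sqrt{55 - 24} \right)} - 49849 = \frac{25}{3} - 49849 = - \frac{149522}{3}$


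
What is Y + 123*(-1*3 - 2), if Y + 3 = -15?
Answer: -633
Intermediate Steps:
Y = -18 (Y = -3 - 15 = -18)
Y + 123*(-1*3 - 2) = -18 + 123*(-1*3 - 2) = -18 + 123*(-3 - 2) = -18 + 123*(-5) = -18 - 615 = -633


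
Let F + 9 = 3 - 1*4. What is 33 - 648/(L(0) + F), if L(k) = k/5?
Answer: 489/5 ≈ 97.800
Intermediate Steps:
F = -10 (F = -9 + (3 - 1*4) = -9 + (3 - 4) = -9 - 1 = -10)
L(k) = k/5 (L(k) = k*(⅕) = k/5)
33 - 648/(L(0) + F) = 33 - 648/((⅕)*0 - 10) = 33 - 648/(0 - 10) = 33 - 648/(-10) = 33 - 648*(-1)/10 = 33 - 162*(-⅖) = 33 + 324/5 = 489/5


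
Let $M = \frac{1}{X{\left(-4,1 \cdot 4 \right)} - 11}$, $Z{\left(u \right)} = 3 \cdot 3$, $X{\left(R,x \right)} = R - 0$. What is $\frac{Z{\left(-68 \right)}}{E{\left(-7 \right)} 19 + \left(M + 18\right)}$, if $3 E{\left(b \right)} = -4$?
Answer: $- \frac{45}{37} \approx -1.2162$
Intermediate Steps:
$E{\left(b \right)} = - \frac{4}{3}$ ($E{\left(b \right)} = \frac{1}{3} \left(-4\right) = - \frac{4}{3}$)
$X{\left(R,x \right)} = R$ ($X{\left(R,x \right)} = R + 0 = R$)
$Z{\left(u \right)} = 9$
$M = - \frac{1}{15}$ ($M = \frac{1}{-4 - 11} = \frac{1}{-15} = - \frac{1}{15} \approx -0.066667$)
$\frac{Z{\left(-68 \right)}}{E{\left(-7 \right)} 19 + \left(M + 18\right)} = \frac{9}{\left(- \frac{4}{3}\right) 19 + \left(- \frac{1}{15} + 18\right)} = \frac{9}{- \frac{76}{3} + \frac{269}{15}} = \frac{9}{- \frac{37}{5}} = 9 \left(- \frac{5}{37}\right) = - \frac{45}{37}$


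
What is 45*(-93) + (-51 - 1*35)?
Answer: -4271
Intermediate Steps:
45*(-93) + (-51 - 1*35) = -4185 + (-51 - 35) = -4185 - 86 = -4271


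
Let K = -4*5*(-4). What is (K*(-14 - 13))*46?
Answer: -99360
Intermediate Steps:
K = 80 (K = -20*(-4) = 80)
(K*(-14 - 13))*46 = (80*(-14 - 13))*46 = (80*(-27))*46 = -2160*46 = -99360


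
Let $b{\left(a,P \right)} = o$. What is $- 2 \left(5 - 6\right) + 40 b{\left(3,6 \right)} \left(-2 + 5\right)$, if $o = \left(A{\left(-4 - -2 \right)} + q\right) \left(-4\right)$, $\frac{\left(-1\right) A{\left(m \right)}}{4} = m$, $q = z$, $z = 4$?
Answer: $-5758$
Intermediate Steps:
$q = 4$
$A{\left(m \right)} = - 4 m$
$o = -48$ ($o = \left(- 4 \left(-4 - -2\right) + 4\right) \left(-4\right) = \left(- 4 \left(-4 + 2\right) + 4\right) \left(-4\right) = \left(\left(-4\right) \left(-2\right) + 4\right) \left(-4\right) = \left(8 + 4\right) \left(-4\right) = 12 \left(-4\right) = -48$)
$b{\left(a,P \right)} = -48$
$- 2 \left(5 - 6\right) + 40 b{\left(3,6 \right)} \left(-2 + 5\right) = - 2 \left(5 - 6\right) + 40 \left(- 48 \left(-2 + 5\right)\right) = \left(-2\right) \left(-1\right) + 40 \left(\left(-48\right) 3\right) = 2 + 40 \left(-144\right) = 2 - 5760 = -5758$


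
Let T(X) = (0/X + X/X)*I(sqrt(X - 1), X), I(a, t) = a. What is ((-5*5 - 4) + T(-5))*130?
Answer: -3770 + 130*I*sqrt(6) ≈ -3770.0 + 318.43*I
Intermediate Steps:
T(X) = sqrt(-1 + X) (T(X) = (0/X + X/X)*sqrt(X - 1) = (0 + 1)*sqrt(-1 + X) = 1*sqrt(-1 + X) = sqrt(-1 + X))
((-5*5 - 4) + T(-5))*130 = ((-5*5 - 4) + sqrt(-1 - 5))*130 = ((-25 - 4) + sqrt(-6))*130 = (-29 + I*sqrt(6))*130 = -3770 + 130*I*sqrt(6)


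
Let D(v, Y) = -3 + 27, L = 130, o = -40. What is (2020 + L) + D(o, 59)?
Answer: 2174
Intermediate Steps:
D(v, Y) = 24
(2020 + L) + D(o, 59) = (2020 + 130) + 24 = 2150 + 24 = 2174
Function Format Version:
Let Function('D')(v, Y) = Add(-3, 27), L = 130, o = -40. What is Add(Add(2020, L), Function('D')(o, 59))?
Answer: 2174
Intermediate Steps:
Function('D')(v, Y) = 24
Add(Add(2020, L), Function('D')(o, 59)) = Add(Add(2020, 130), 24) = Add(2150, 24) = 2174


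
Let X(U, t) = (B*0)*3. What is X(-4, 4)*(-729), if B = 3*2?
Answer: 0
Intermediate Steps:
B = 6
X(U, t) = 0 (X(U, t) = (6*0)*3 = 0*3 = 0)
X(-4, 4)*(-729) = 0*(-729) = 0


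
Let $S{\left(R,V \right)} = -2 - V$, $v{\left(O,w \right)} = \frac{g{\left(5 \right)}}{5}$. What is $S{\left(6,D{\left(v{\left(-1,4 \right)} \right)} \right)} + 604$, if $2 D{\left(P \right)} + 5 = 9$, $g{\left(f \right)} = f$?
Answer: $600$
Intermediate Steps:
$v{\left(O,w \right)} = 1$ ($v{\left(O,w \right)} = \frac{5}{5} = 5 \cdot \frac{1}{5} = 1$)
$D{\left(P \right)} = 2$ ($D{\left(P \right)} = - \frac{5}{2} + \frac{1}{2} \cdot 9 = - \frac{5}{2} + \frac{9}{2} = 2$)
$S{\left(6,D{\left(v{\left(-1,4 \right)} \right)} \right)} + 604 = \left(-2 - 2\right) + 604 = -4 + 604 = 600$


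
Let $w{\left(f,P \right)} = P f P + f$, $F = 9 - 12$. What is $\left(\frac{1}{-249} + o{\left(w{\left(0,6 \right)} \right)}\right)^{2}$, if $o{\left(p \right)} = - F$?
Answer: $\frac{556516}{62001} \approx 8.9759$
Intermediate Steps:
$F = -3$ ($F = 9 - 12 = -3$)
$w{\left(f,P \right)} = f + f P^{2}$ ($w{\left(f,P \right)} = f P^{2} + f = f + f P^{2}$)
$o{\left(p \right)} = 3$ ($o{\left(p \right)} = \left(-1\right) \left(-3\right) = 3$)
$\left(\frac{1}{-249} + o{\left(w{\left(0,6 \right)} \right)}\right)^{2} = \left(\frac{1}{-249} + 3\right)^{2} = \left(- \frac{1}{249} + 3\right)^{2} = \left(\frac{746}{249}\right)^{2} = \frac{556516}{62001}$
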